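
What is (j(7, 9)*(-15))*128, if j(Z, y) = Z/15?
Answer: -896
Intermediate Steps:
j(Z, y) = Z/15 (j(Z, y) = Z*(1/15) = Z/15)
(j(7, 9)*(-15))*128 = (((1/15)*7)*(-15))*128 = ((7/15)*(-15))*128 = -7*128 = -896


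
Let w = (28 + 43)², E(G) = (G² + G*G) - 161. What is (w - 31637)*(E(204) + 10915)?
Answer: -2499651656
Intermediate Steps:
E(G) = -161 + 2*G² (E(G) = (G² + G²) - 161 = 2*G² - 161 = -161 + 2*G²)
w = 5041 (w = 71² = 5041)
(w - 31637)*(E(204) + 10915) = (5041 - 31637)*((-161 + 2*204²) + 10915) = -26596*((-161 + 2*41616) + 10915) = -26596*((-161 + 83232) + 10915) = -26596*(83071 + 10915) = -26596*93986 = -2499651656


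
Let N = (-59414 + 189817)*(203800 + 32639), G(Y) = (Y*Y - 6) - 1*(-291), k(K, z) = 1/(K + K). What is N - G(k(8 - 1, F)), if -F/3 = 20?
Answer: 6043141507871/196 ≈ 3.0832e+10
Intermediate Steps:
F = -60 (F = -3*20 = -60)
k(K, z) = 1/(2*K)
G(Y) = 285 + Y² (G(Y) = (Y² - 6) + 291 = (-6 + Y²) + 291 = 285 + Y²)
N = 30832354917 (N = 130403*236439 = 30832354917)
N - G(k(8 - 1, F)) = 30832354917 - (285 + (1/(2*(8 - 1)))²) = 30832354917 - (285 + ((½)/7)²) = 30832354917 - (285 + ((½)*(⅐))²) = 30832354917 - (285 + (1/14)²) = 30832354917 - (285 + 1/196) = 30832354917 - 1*55861/196 = 30832354917 - 55861/196 = 6043141507871/196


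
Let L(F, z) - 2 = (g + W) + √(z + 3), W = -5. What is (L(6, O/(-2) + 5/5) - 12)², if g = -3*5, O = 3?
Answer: (-60 + √10)²/4 ≈ 807.63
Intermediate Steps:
g = -15
L(F, z) = -18 + √(3 + z) (L(F, z) = 2 + ((-15 - 5) + √(z + 3)) = 2 + (-20 + √(3 + z)) = -18 + √(3 + z))
(L(6, O/(-2) + 5/5) - 12)² = ((-18 + √(3 + (3/(-2) + 5/5))) - 12)² = ((-18 + √(3 + (3*(-½) + 5*(⅕)))) - 12)² = ((-18 + √(3 + (-3/2 + 1))) - 12)² = ((-18 + √(3 - ½)) - 12)² = ((-18 + √(5/2)) - 12)² = ((-18 + √10/2) - 12)² = (-30 + √10/2)²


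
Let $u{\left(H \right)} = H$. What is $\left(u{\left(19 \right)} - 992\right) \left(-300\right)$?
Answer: $291900$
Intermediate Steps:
$\left(u{\left(19 \right)} - 992\right) \left(-300\right) = \left(19 - 992\right) \left(-300\right) = \left(-973\right) \left(-300\right) = 291900$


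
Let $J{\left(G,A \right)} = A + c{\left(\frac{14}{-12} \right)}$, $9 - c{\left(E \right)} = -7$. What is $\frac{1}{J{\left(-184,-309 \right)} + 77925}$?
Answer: $\frac{1}{77632} \approx 1.2881 \cdot 10^{-5}$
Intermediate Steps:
$c{\left(E \right)} = 16$ ($c{\left(E \right)} = 9 - -7 = 9 + 7 = 16$)
$J{\left(G,A \right)} = 16 + A$ ($J{\left(G,A \right)} = A + 16 = 16 + A$)
$\frac{1}{J{\left(-184,-309 \right)} + 77925} = \frac{1}{\left(16 - 309\right) + 77925} = \frac{1}{-293 + 77925} = \frac{1}{77632}$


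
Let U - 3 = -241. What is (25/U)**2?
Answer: 625/56644 ≈ 0.011034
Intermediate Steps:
U = -238 (U = 3 - 241 = -238)
(25/U)**2 = (25/(-238))**2 = (25*(-1/238))**2 = (-25/238)**2 = 625/56644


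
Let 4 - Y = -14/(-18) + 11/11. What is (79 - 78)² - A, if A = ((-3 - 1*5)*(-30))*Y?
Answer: -1597/3 ≈ -532.33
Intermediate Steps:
Y = 20/9 (Y = 4 - (-14/(-18) + 11/11) = 4 - (-14*(-1/18) + 11*(1/11)) = 4 - (7/9 + 1) = 4 - 1*16/9 = 4 - 16/9 = 20/9 ≈ 2.2222)
A = 1600/3 (A = ((-3 - 1*5)*(-30))*(20/9) = ((-3 - 5)*(-30))*(20/9) = -8*(-30)*(20/9) = 240*(20/9) = 1600/3 ≈ 533.33)
(79 - 78)² - A = (79 - 78)² - 1*1600/3 = 1² - 1600/3 = 1 - 1600/3 = -1597/3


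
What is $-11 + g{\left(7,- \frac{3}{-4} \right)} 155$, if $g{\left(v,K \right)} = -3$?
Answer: $-476$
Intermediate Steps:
$-11 + g{\left(7,- \frac{3}{-4} \right)} 155 = -11 - 465 = -476$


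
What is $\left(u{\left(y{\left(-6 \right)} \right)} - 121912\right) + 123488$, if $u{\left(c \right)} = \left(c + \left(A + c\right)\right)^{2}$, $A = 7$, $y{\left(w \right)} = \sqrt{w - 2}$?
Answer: $1593 + 56 i \sqrt{2} \approx 1593.0 + 79.196 i$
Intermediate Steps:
$y{\left(w \right)} = \sqrt{-2 + w}$
$u{\left(c \right)} = \left(7 + 2 c\right)^{2}$ ($u{\left(c \right)} = \left(c + \left(7 + c\right)\right)^{2} = \left(7 + 2 c\right)^{2}$)
$\left(u{\left(y{\left(-6 \right)} \right)} - 121912\right) + 123488 = \left(\left(7 + 2 \sqrt{-2 - 6}\right)^{2} - 121912\right) + 123488 = \left(\left(7 + 2 \sqrt{-8}\right)^{2} - 121912\right) + 123488 = \left(\left(7 + 2 \cdot 2 i \sqrt{2}\right)^{2} - 121912\right) + 123488 = \left(\left(7 + 4 i \sqrt{2}\right)^{2} - 121912\right) + 123488 = \left(-121912 + \left(7 + 4 i \sqrt{2}\right)^{2}\right) + 123488 = 1576 + \left(7 + 4 i \sqrt{2}\right)^{2}$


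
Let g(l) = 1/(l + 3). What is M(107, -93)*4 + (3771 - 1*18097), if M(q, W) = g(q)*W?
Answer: -788116/55 ≈ -14329.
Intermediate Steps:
g(l) = 1/(3 + l)
M(q, W) = W/(3 + q)
M(107, -93)*4 + (3771 - 1*18097) = -93/(3 + 107)*4 + (3771 - 1*18097) = -93/110*4 + (3771 - 18097) = -93*1/110*4 - 14326 = -93/110*4 - 14326 = -186/55 - 14326 = -788116/55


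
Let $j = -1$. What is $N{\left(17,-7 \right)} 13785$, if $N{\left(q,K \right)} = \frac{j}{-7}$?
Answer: $\frac{13785}{7} \approx 1969.3$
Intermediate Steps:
$N{\left(q,K \right)} = \frac{1}{7}$ ($N{\left(q,K \right)} = - \frac{1}{-7} = \left(-1\right) \left(- \frac{1}{7}\right) = \frac{1}{7}$)
$N{\left(17,-7 \right)} 13785 = \frac{1}{7} \cdot 13785 = \frac{13785}{7}$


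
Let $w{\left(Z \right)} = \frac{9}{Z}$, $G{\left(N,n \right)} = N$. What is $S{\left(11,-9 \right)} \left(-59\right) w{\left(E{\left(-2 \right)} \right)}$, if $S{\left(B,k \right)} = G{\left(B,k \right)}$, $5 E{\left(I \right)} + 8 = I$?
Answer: $\frac{5841}{2} \approx 2920.5$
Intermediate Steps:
$E{\left(I \right)} = - \frac{8}{5} + \frac{I}{5}$
$S{\left(B,k \right)} = B$
$S{\left(11,-9 \right)} \left(-59\right) w{\left(E{\left(-2 \right)} \right)} = 11 \left(-59\right) \frac{9}{- \frac{8}{5} + \frac{1}{5} \left(-2\right)} = - 649 \frac{9}{- \frac{8}{5} - \frac{2}{5}} = - 649 \frac{9}{-2} = - 649 \cdot 9 \left(- \frac{1}{2}\right) = \left(-649\right) \left(- \frac{9}{2}\right) = \frac{5841}{2}$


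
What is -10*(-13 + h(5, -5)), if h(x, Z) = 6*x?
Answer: -170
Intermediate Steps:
-10*(-13 + h(5, -5)) = -10*(-13 + 6*5) = -10*(-13 + 30) = -10*17 = -170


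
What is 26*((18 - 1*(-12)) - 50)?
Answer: -520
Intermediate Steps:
26*((18 - 1*(-12)) - 50) = 26*((18 + 12) - 50) = 26*(30 - 50) = 26*(-20) = -520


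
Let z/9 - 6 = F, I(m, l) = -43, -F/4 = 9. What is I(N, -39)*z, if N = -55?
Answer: 11610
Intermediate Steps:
F = -36 (F = -4*9 = -36)
z = -270 (z = 54 + 9*(-36) = 54 - 324 = -270)
I(N, -39)*z = -43*(-270) = 11610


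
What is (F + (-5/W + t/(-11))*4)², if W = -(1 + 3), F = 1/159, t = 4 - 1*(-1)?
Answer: 31091776/3059001 ≈ 10.164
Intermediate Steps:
t = 5 (t = 4 + 1 = 5)
F = 1/159 (F = 1*(1/159) = 1/159 ≈ 0.0062893)
W = -4 (W = -1*4 = -4)
(F + (-5/W + t/(-11))*4)² = (1/159 + (-5/(-4) + 5/(-11))*4)² = (1/159 + (-5*(-¼) + 5*(-1/11))*4)² = (1/159 + (5/4 - 5/11)*4)² = (1/159 + (35/44)*4)² = (1/159 + 35/11)² = (5576/1749)² = 31091776/3059001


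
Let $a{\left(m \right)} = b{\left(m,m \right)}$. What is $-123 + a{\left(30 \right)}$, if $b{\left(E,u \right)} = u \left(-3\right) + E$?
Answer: $-183$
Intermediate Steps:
$b{\left(E,u \right)} = E - 3 u$ ($b{\left(E,u \right)} = - 3 u + E = E - 3 u$)
$a{\left(m \right)} = - 2 m$ ($a{\left(m \right)} = m - 3 m = - 2 m$)
$-123 + a{\left(30 \right)} = -123 - 60 = -183$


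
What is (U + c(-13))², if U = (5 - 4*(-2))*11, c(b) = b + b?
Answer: 13689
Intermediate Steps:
c(b) = 2*b
U = 143 (U = (5 + 8)*11 = 13*11 = 143)
(U + c(-13))² = (143 + 2*(-13))² = (143 - 26)² = 117² = 13689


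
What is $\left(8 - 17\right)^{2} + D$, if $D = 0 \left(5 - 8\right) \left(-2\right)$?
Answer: $81$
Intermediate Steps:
$D = 0$ ($D = 0 \left(-3\right) \left(-2\right) = 0 \left(-2\right) = 0$)
$\left(8 - 17\right)^{2} + D = \left(8 - 17\right)^{2} + 0 = \left(-9\right)^{2} + 0 = 81 + 0 = 81$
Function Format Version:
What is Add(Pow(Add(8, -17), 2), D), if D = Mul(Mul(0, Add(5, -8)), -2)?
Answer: 81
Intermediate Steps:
D = 0 (D = Mul(Mul(0, -3), -2) = Mul(0, -2) = 0)
Add(Pow(Add(8, -17), 2), D) = Add(Pow(Add(8, -17), 2), 0) = Add(Pow(-9, 2), 0) = Add(81, 0) = 81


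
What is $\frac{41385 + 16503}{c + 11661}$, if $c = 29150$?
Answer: $\frac{57888}{40811} \approx 1.4184$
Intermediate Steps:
$\frac{41385 + 16503}{c + 11661} = \frac{41385 + 16503}{29150 + 11661} = \frac{57888}{40811}$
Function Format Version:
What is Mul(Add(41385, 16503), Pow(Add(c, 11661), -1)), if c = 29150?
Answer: Rational(57888, 40811) ≈ 1.4184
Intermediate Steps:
Mul(Add(41385, 16503), Pow(Add(c, 11661), -1)) = Mul(Add(41385, 16503), Pow(Add(29150, 11661), -1)) = Mul(57888, Pow(40811, -1)) = Mul(57888, Rational(1, 40811)) = Rational(57888, 40811)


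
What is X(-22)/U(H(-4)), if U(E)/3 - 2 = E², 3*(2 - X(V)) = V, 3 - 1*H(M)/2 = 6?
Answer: 14/171 ≈ 0.081871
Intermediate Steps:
H(M) = -6 (H(M) = 6 - 2*6 = 6 - 12 = -6)
X(V) = 2 - V/3
U(E) = 6 + 3*E²
X(-22)/U(H(-4)) = (2 - ⅓*(-22))/(6 + 3*(-6)²) = (2 + 22/3)/(6 + 3*36) = 28/(3*(6 + 108)) = (28/3)/114 = (28/3)*(1/114) = 14/171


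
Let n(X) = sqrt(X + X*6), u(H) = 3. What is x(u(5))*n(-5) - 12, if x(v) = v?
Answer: -12 + 3*I*sqrt(35) ≈ -12.0 + 17.748*I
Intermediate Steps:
n(X) = sqrt(7)*sqrt(X) (n(X) = sqrt(X + 6*X) = sqrt(7*X) = sqrt(7)*sqrt(X))
x(u(5))*n(-5) - 12 = 3*(sqrt(7)*sqrt(-5)) - 12 = 3*(sqrt(7)*(I*sqrt(5))) - 12 = 3*(I*sqrt(35)) - 12 = 3*I*sqrt(35) - 12 = -12 + 3*I*sqrt(35)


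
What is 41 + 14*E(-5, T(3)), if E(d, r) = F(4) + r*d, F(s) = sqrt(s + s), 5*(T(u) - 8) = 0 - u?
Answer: -477 + 28*sqrt(2) ≈ -437.40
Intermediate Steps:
T(u) = 8 - u/5 (T(u) = 8 + (0 - u)/5 = 8 + (-u)/5 = 8 - u/5)
F(s) = sqrt(2)*sqrt(s) (F(s) = sqrt(2*s) = sqrt(2)*sqrt(s))
E(d, r) = 2*sqrt(2) + d*r (E(d, r) = sqrt(2)*sqrt(4) + r*d = sqrt(2)*2 + d*r = 2*sqrt(2) + d*r)
41 + 14*E(-5, T(3)) = 41 + 14*(2*sqrt(2) - 5*(8 - 1/5*3)) = 41 + 14*(2*sqrt(2) - 5*(8 - 3/5)) = 41 + 14*(2*sqrt(2) - 5*37/5) = 41 + 14*(2*sqrt(2) - 37) = 41 + 14*(-37 + 2*sqrt(2)) = 41 + (-518 + 28*sqrt(2)) = -477 + 28*sqrt(2)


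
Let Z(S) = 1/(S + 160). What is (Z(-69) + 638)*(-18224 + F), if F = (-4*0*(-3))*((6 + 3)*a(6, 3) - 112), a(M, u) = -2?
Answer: -1058067216/91 ≈ -1.1627e+7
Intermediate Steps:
Z(S) = 1/(160 + S)
F = 0 (F = (-4*0*(-3))*((6 + 3)*(-2) - 112) = (0*(-3))*(9*(-2) - 112) = 0*(-18 - 112) = 0*(-130) = 0)
(Z(-69) + 638)*(-18224 + F) = (1/(160 - 69) + 638)*(-18224 + 0) = (1/91 + 638)*(-18224) = (58059/91)*(-18224) = -1058067216/91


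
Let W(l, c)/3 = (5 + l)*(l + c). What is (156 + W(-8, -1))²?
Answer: 56169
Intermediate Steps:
W(l, c) = 3*(5 + l)*(c + l) (W(l, c) = 3*((5 + l)*(l + c)) = 3*((5 + l)*(c + l)) = 3*(5 + l)*(c + l))
(156 + W(-8, -1))² = (156 + (3*(-8)² + 15*(-1) + 15*(-8) + 3*(-1)*(-8)))² = (156 + (3*64 - 15 - 120 + 24))² = (156 + (192 - 15 - 120 + 24))² = (156 + 81)² = 237² = 56169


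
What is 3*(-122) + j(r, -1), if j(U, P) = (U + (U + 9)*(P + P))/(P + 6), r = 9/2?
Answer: -741/2 ≈ -370.50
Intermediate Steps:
r = 9/2 (r = 9*(1/2) = 9/2 ≈ 4.5000)
j(U, P) = (U + 2*P*(9 + U))/(6 + P) (j(U, P) = (U + (9 + U)*(2*P))/(6 + P) = (U + 2*P*(9 + U))/(6 + P))
3*(-122) + j(r, -1) = 3*(-122) + (9/2 + 18*(-1) + 2*(-1)*(9/2))/(6 - 1) = -366 + (9/2 - 18 - 9)/5 = -366 + (1/5)*(-45/2) = -366 - 9/2 = -741/2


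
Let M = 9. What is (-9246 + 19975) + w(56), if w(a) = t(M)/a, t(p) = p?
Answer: 600833/56 ≈ 10729.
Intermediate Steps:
w(a) = 9/a
(-9246 + 19975) + w(56) = (-9246 + 19975) + 9/56 = 10729 + 9*(1/56) = 10729 + 9/56 = 600833/56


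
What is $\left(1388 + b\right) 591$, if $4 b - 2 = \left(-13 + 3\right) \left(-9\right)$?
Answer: $833901$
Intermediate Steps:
$b = 23$ ($b = \frac{1}{2} + \frac{\left(-13 + 3\right) \left(-9\right)}{4} = \frac{1}{2} + \frac{\left(-10\right) \left(-9\right)}{4} = \frac{1}{2} + \frac{1}{4} \cdot 90 = \frac{1}{2} + \frac{45}{2} = 23$)
$\left(1388 + b\right) 591 = \left(1388 + 23\right) 591 = 1411 \cdot 591 = 833901$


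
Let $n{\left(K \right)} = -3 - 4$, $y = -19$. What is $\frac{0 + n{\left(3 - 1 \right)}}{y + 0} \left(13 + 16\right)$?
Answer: $\frac{203}{19} \approx 10.684$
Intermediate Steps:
$n{\left(K \right)} = -7$ ($n{\left(K \right)} = -3 - 4 = -7$)
$\frac{0 + n{\left(3 - 1 \right)}}{y + 0} \left(13 + 16\right) = \frac{0 - 7}{-19 + 0} \left(13 + 16\right) = - \frac{7}{-19} \cdot 29 = \left(-7\right) \left(- \frac{1}{19}\right) 29 = \frac{7}{19} \cdot 29 = \frac{203}{19}$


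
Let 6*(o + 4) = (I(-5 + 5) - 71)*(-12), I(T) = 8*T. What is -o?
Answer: -138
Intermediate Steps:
o = 138 (o = -4 + ((8*(-5 + 5) - 71)*(-12))/6 = -4 + ((8*0 - 71)*(-12))/6 = -4 + ((0 - 71)*(-12))/6 = -4 + (-71*(-12))/6 = -4 + (1/6)*852 = -4 + 142 = 138)
-o = -1*138 = -138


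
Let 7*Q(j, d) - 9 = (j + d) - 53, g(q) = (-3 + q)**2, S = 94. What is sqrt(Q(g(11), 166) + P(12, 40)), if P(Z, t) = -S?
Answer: 2*I*sqrt(826)/7 ≈ 8.2115*I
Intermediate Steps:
P(Z, t) = -94 (P(Z, t) = -1*94 = -94)
Q(j, d) = -44/7 + d/7 + j/7 (Q(j, d) = 9/7 + ((j + d) - 53)/7 = 9/7 + ((d + j) - 53)/7 = 9/7 + (-53 + d + j)/7 = 9/7 + (-53/7 + d/7 + j/7) = -44/7 + d/7 + j/7)
sqrt(Q(g(11), 166) + P(12, 40)) = sqrt((-44/7 + (1/7)*166 + (-3 + 11)**2/7) - 94) = sqrt((-44/7 + 166/7 + (1/7)*8**2) - 94) = sqrt((-44/7 + 166/7 + (1/7)*64) - 94) = sqrt((-44/7 + 166/7 + 64/7) - 94) = sqrt(186/7 - 94) = sqrt(-472/7) = 2*I*sqrt(826)/7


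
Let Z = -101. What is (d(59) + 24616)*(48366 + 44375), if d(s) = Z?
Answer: 2273545615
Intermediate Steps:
d(s) = -101
(d(59) + 24616)*(48366 + 44375) = (-101 + 24616)*(48366 + 44375) = 24515*92741 = 2273545615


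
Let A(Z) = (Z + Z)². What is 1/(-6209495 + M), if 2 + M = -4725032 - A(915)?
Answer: -1/14283429 ≈ -7.0011e-8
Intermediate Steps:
A(Z) = 4*Z² (A(Z) = (2*Z)² = 4*Z²)
M = -8073934 (M = -2 + (-4725032 - 4*915²) = -2 + (-4725032 - 4*837225) = -2 + (-4725032 - 1*3348900) = -2 + (-4725032 - 3348900) = -2 - 8073932 = -8073934)
1/(-6209495 + M) = 1/(-6209495 - 8073934) = 1/(-14283429) = -1/14283429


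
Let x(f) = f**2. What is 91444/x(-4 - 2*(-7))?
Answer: 22861/25 ≈ 914.44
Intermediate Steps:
91444/x(-4 - 2*(-7)) = 91444/((-4 - 2*(-7))**2) = 91444/((-4 + 14)**2) = 91444/(10**2) = 91444/100 = 91444*(1/100) = 22861/25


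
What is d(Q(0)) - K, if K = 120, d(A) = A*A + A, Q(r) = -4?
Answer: -108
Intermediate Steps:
d(A) = A + A² (d(A) = A² + A = A + A²)
d(Q(0)) - K = -4*(1 - 4) - 1*120 = -4*(-3) - 120 = 12 - 120 = -108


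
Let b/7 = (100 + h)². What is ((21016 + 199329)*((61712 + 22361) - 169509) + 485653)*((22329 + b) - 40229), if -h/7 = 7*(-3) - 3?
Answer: -9127596348905756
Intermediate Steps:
h = 168 (h = -7*(7*(-3) - 3) = -7*(-21 - 3) = -7*(-24) = 168)
b = 502768 (b = 7*(100 + 168)² = 7*268² = 7*71824 = 502768)
((21016 + 199329)*((61712 + 22361) - 169509) + 485653)*((22329 + b) - 40229) = ((21016 + 199329)*((61712 + 22361) - 169509) + 485653)*((22329 + 502768) - 40229) = (220345*(84073 - 169509) + 485653)*(525097 - 40229) = (220345*(-85436) + 485653)*484868 = (-18825395420 + 485653)*484868 = -18824909767*484868 = -9127596348905756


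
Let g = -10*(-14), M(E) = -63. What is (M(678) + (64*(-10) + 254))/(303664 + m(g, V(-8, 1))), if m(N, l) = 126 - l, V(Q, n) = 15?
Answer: -449/303775 ≈ -0.0014781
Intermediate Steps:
g = 140
(M(678) + (64*(-10) + 254))/(303664 + m(g, V(-8, 1))) = (-63 + (64*(-10) + 254))/(303664 + (126 - 1*15)) = (-63 + (-640 + 254))/(303664 + (126 - 15)) = (-63 - 386)/(303664 + 111) = -449/303775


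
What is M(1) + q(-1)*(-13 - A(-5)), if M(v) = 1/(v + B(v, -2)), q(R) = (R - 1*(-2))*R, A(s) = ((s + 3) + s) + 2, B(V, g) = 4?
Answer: 41/5 ≈ 8.2000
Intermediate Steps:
A(s) = 5 + 2*s (A(s) = ((3 + s) + s) + 2 = (3 + 2*s) + 2 = 5 + 2*s)
q(R) = R*(2 + R) (q(R) = (R + 2)*R = (2 + R)*R = R*(2 + R))
M(v) = 1/(4 + v) (M(v) = 1/(v + 4) = 1/(4 + v))
M(1) + q(-1)*(-13 - A(-5)) = 1/(4 + 1) + (-(2 - 1))*(-13 - (5 + 2*(-5))) = 1/5 + (-1*1)*(-13 - (5 - 10)) = 1/5 - (-13 - 1*(-5)) = 1/5 - (-13 + 5) = 1/5 - 1*(-8) = 1/5 + 8 = 41/5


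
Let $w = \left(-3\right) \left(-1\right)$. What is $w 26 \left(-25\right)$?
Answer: $-1950$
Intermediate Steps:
$w = 3$
$w 26 \left(-25\right) = 3 \cdot 26 \left(-25\right) = 78 \left(-25\right) = -1950$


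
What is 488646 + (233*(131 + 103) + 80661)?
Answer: 623829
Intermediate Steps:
488646 + (233*(131 + 103) + 80661) = 488646 + (233*234 + 80661) = 488646 + (54522 + 80661) = 488646 + 135183 = 623829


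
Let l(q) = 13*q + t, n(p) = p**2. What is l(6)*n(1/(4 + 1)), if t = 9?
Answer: 87/25 ≈ 3.4800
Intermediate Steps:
l(q) = 9 + 13*q (l(q) = 13*q + 9 = 9 + 13*q)
l(6)*n(1/(4 + 1)) = (9 + 13*6)*(1/(4 + 1))**2 = (9 + 78)*(1/5)**2 = 87*(1/5)**2 = 87*(1/25) = 87/25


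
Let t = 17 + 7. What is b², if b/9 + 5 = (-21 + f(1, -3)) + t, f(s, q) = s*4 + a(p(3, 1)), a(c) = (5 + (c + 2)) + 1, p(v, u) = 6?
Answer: 20736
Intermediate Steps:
t = 24
a(c) = 8 + c (a(c) = (5 + (2 + c)) + 1 = (7 + c) + 1 = 8 + c)
f(s, q) = 14 + 4*s (f(s, q) = s*4 + (8 + 6) = 4*s + 14 = 14 + 4*s)
b = 144 (b = -45 + 9*((-21 + (14 + 4*1)) + 24) = -45 + 9*((-21 + (14 + 4)) + 24) = -45 + 9*((-21 + 18) + 24) = -45 + 9*(-3 + 24) = -45 + 9*21 = -45 + 189 = 144)
b² = 144² = 20736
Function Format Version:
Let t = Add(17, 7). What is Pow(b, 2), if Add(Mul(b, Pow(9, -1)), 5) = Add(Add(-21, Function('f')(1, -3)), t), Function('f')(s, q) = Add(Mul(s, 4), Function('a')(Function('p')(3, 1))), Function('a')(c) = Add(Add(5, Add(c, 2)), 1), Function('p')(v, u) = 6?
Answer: 20736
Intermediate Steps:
t = 24
Function('a')(c) = Add(8, c) (Function('a')(c) = Add(Add(5, Add(2, c)), 1) = Add(Add(7, c), 1) = Add(8, c))
Function('f')(s, q) = Add(14, Mul(4, s)) (Function('f')(s, q) = Add(Mul(s, 4), Add(8, 6)) = Add(Mul(4, s), 14) = Add(14, Mul(4, s)))
b = 144 (b = Add(-45, Mul(9, Add(Add(-21, Add(14, Mul(4, 1))), 24))) = Add(-45, Mul(9, Add(Add(-21, Add(14, 4)), 24))) = Add(-45, Mul(9, Add(Add(-21, 18), 24))) = Add(-45, Mul(9, Add(-3, 24))) = Add(-45, Mul(9, 21)) = Add(-45, 189) = 144)
Pow(b, 2) = Pow(144, 2) = 20736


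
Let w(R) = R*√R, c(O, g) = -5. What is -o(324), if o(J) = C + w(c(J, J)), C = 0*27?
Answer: 5*I*√5 ≈ 11.18*I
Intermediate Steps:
C = 0
w(R) = R^(3/2)
o(J) = -5*I*√5 (o(J) = 0 + (-5)^(3/2) = 0 - 5*I*√5 = -5*I*√5)
-o(324) = -(-5)*I*√5 = 5*I*√5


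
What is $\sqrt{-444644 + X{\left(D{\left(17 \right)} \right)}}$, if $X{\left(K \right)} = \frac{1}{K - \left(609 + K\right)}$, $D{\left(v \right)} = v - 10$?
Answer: $\frac{i \sqrt{164910011973}}{609} \approx 666.82 i$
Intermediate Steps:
$D{\left(v \right)} = -10 + v$
$X{\left(K \right)} = - \frac{1}{609}$ ($X{\left(K \right)} = \frac{1}{-609} = - \frac{1}{609}$)
$\sqrt{-444644 + X{\left(D{\left(17 \right)} \right)}} = \sqrt{-444644 - \frac{1}{609}} = \sqrt{- \frac{270788197}{609}} = \frac{i \sqrt{164910011973}}{609}$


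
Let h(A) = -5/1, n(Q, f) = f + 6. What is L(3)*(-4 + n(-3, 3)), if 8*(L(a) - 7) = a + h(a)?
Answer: 135/4 ≈ 33.750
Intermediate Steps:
n(Q, f) = 6 + f
h(A) = -5 (h(A) = -5*1 = -5)
L(a) = 51/8 + a/8 (L(a) = 7 + (a - 5)/8 = 7 + (-5 + a)/8 = 7 + (-5/8 + a/8) = 51/8 + a/8)
L(3)*(-4 + n(-3, 3)) = (51/8 + (⅛)*3)*(-4 + (6 + 3)) = (51/8 + 3/8)*(-4 + 9) = (27/4)*5 = 135/4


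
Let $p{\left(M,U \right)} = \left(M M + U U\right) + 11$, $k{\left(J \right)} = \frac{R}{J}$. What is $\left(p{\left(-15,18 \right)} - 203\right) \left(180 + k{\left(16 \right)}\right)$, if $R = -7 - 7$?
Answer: $\frac{511581}{8} \approx 63948.0$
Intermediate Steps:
$R = -14$ ($R = -7 - 7 = -14$)
$k{\left(J \right)} = - \frac{14}{J}$
$p{\left(M,U \right)} = 11 + M^{2} + U^{2}$ ($p{\left(M,U \right)} = \left(M^{2} + U^{2}\right) + 11 = 11 + M^{2} + U^{2}$)
$\left(p{\left(-15,18 \right)} - 203\right) \left(180 + k{\left(16 \right)}\right) = \left(\left(11 + \left(-15\right)^{2} + 18^{2}\right) - 203\right) \left(180 - \frac{14}{16}\right) = \left(\left(11 + 225 + 324\right) - 203\right) \left(180 - \frac{7}{8}\right) = \left(560 - 203\right) \left(180 - \frac{7}{8}\right) = 357 \cdot \frac{1433}{8} = \frac{511581}{8}$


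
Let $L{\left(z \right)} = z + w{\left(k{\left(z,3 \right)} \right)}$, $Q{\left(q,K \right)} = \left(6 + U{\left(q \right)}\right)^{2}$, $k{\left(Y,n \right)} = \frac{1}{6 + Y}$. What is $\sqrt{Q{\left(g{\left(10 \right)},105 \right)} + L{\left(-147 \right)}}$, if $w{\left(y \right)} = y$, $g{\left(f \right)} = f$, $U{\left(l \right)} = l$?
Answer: $\frac{2 \sqrt{541722}}{141} \approx 10.44$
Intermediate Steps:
$Q{\left(q,K \right)} = \left(6 + q\right)^{2}$
$L{\left(z \right)} = z + \frac{1}{6 + z}$
$\sqrt{Q{\left(g{\left(10 \right)},105 \right)} + L{\left(-147 \right)}} = \sqrt{\left(6 + 10\right)^{2} + \frac{1 - 147 \left(6 - 147\right)}{6 - 147}} = \sqrt{16^{2} + \frac{1 - -20727}{-141}} = \sqrt{256 - \frac{1 + 20727}{141}} = \sqrt{256 - \frac{20728}{141}} = \sqrt{\frac{15368}{141}} = \frac{2 \sqrt{541722}}{141}$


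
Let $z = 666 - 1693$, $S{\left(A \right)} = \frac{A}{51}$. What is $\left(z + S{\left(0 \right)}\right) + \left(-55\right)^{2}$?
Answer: $1998$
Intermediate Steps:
$S{\left(A \right)} = \frac{A}{51}$ ($S{\left(A \right)} = A \frac{1}{51} = \frac{A}{51}$)
$z = -1027$ ($z = 666 - 1693 = -1027$)
$\left(z + S{\left(0 \right)}\right) + \left(-55\right)^{2} = \left(-1027 + \frac{1}{51} \cdot 0\right) + \left(-55\right)^{2} = \left(-1027 + 0\right) + 3025 = -1027 + 3025 = 1998$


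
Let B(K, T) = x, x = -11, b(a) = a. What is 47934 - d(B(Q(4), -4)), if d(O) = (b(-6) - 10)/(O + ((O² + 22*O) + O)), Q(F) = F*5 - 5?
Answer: 6854546/143 ≈ 47934.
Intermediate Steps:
Q(F) = -5 + 5*F (Q(F) = 5*F - 5 = -5 + 5*F)
B(K, T) = -11
d(O) = -16/(O² + 24*O) (d(O) = (-6 - 10)/(O + ((O² + 22*O) + O)) = -16/(O + (O² + 23*O)) = -16/(O² + 24*O))
47934 - d(B(Q(4), -4)) = 47934 - (-16)/((-11)*(24 - 11)) = 47934 - (-16)*(-1)/(11*13) = 47934 - 1*16/143 = 47934 - 16/143 = 6854546/143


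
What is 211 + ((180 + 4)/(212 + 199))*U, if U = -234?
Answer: 14555/137 ≈ 106.24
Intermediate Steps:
211 + ((180 + 4)/(212 + 199))*U = 211 + ((180 + 4)/(212 + 199))*(-234) = 211 + (184/411)*(-234) = 211 - 14352/137 = 14555/137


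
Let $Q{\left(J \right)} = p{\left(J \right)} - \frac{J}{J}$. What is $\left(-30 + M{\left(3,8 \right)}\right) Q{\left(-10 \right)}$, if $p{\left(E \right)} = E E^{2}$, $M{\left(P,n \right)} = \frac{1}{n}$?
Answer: $\frac{239239}{8} \approx 29905.0$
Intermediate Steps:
$p{\left(E \right)} = E^{3}$
$Q{\left(J \right)} = -1 + J^{3}$ ($Q{\left(J \right)} = J^{3} - \frac{J}{J} = J^{3} - 1 = -1 + J^{3}$)
$\left(-30 + M{\left(3,8 \right)}\right) Q{\left(-10 \right)} = \left(-30 + \frac{1}{8}\right) \left(-1 + \left(-10\right)^{3}\right) = \left(-30 + \frac{1}{8}\right) \left(-1 - 1000\right) = \left(- \frac{239}{8}\right) \left(-1001\right) = \frac{239239}{8}$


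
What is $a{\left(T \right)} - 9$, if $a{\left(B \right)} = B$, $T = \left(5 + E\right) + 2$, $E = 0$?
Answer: $-2$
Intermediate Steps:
$T = 7$ ($T = \left(5 + 0\right) + 2 = 5 + 2 = 7$)
$a{\left(T \right)} - 9 = 7 - 9 = -2$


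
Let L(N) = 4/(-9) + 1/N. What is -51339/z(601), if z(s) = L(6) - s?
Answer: 924102/10823 ≈ 85.383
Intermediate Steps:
L(N) = -4/9 + 1/N (L(N) = 4*(-⅑) + 1/N = -4/9 + 1/N)
z(s) = -5/18 - s (z(s) = (-4/9 + 1/6) - s = (-4/9 + ⅙) - s = -5/18 - s)
-51339/z(601) = -51339/(-5/18 - 1*601) = -51339/(-5/18 - 601) = -51339/(-10823/18) = -51339*(-18/10823) = 924102/10823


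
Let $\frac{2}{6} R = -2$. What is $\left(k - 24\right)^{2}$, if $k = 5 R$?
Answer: $2916$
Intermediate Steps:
$R = -6$ ($R = 3 \left(-2\right) = -6$)
$k = -30$ ($k = 5 \left(-6\right) = -30$)
$\left(k - 24\right)^{2} = \left(-30 - 24\right)^{2} = \left(-54\right)^{2} = 2916$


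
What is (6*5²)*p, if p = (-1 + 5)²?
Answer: 2400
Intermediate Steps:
p = 16 (p = 4² = 16)
(6*5²)*p = (6*5²)*16 = (6*25)*16 = 150*16 = 2400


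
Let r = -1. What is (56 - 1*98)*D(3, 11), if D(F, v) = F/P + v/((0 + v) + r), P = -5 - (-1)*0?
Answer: -21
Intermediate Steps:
P = -5 (P = -5 - 1*0 = -5 + 0 = -5)
D(F, v) = -F/5 + v/(-1 + v) (D(F, v) = F/(-5) + v/((0 + v) - 1) = F*(-⅕) + v/(v - 1) = -F/5 + v/(-1 + v))
(56 - 1*98)*D(3, 11) = (56 - 1*98)*((3 + 5*11 - 1*3*11)/(5*(-1 + 11))) = (56 - 98)*((⅕)*(3 + 55 - 33)/10) = -42*25/(5*10) = -42*½ = -21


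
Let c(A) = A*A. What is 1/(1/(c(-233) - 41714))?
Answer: 12575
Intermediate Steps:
c(A) = A**2
1/(1/(c(-233) - 41714)) = 1/(1/((-233)**2 - 41714)) = 1/(1/(54289 - 41714)) = 1/(1/12575) = 12575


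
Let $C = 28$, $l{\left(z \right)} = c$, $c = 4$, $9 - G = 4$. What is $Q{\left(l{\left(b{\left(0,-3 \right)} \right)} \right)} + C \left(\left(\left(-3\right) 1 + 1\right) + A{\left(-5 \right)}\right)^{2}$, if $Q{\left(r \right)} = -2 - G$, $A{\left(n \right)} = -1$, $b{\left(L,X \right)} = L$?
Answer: $245$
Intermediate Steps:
$G = 5$ ($G = 9 - 4 = 5$)
$l{\left(z \right)} = 4$
$Q{\left(r \right)} = -7$ ($Q{\left(r \right)} = -2 - 5 = -7$)
$Q{\left(l{\left(b{\left(0,-3 \right)} \right)} \right)} + C \left(\left(\left(-3\right) 1 + 1\right) + A{\left(-5 \right)}\right)^{2} = -7 + 28 \left(\left(\left(-3\right) 1 + 1\right) - 1\right)^{2} = -7 + 28 \left(\left(-3 + 1\right) - 1\right)^{2} = -7 + 28 \left(-2 - 1\right)^{2} = -7 + 28 \left(-3\right)^{2} = -7 + 28 \cdot 9 = -7 + 252 = 245$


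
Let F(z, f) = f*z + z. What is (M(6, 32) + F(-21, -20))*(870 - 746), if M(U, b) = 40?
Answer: 54436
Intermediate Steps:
F(z, f) = z + f*z
(M(6, 32) + F(-21, -20))*(870 - 746) = (40 - 21*(1 - 20))*(870 - 746) = (40 - 21*(-19))*124 = (40 + 399)*124 = 439*124 = 54436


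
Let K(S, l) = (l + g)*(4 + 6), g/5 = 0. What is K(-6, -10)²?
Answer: 10000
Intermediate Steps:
g = 0 (g = 5*0 = 0)
K(S, l) = 10*l (K(S, l) = (l + 0)*(4 + 6) = l*10 = 10*l)
K(-6, -10)² = (10*(-10))² = (-100)² = 10000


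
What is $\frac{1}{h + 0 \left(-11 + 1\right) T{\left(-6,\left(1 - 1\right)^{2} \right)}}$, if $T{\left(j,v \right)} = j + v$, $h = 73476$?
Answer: $\frac{1}{73476} \approx 1.361 \cdot 10^{-5}$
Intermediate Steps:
$\frac{1}{h + 0 \left(-11 + 1\right) T{\left(-6,\left(1 - 1\right)^{2} \right)}} = \frac{1}{73476 + 0 \left(-11 + 1\right) \left(-6 + \left(1 - 1\right)^{2}\right)} = \frac{1}{73476 + 0 \left(-10\right) \left(-6 + 0^{2}\right)} = \frac{1}{73476 + 0 \left(-6 + 0\right)} = \frac{1}{73476 + 0 \left(-6\right)} = \frac{1}{73476 + 0} = \frac{1}{73476}$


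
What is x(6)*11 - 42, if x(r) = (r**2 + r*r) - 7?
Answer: 673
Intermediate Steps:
x(r) = -7 + 2*r**2 (x(r) = (r**2 + r**2) - 7 = 2*r**2 - 7 = -7 + 2*r**2)
x(6)*11 - 42 = (-7 + 2*6**2)*11 - 42 = (-7 + 2*36)*11 - 42 = (-7 + 72)*11 - 42 = 65*11 - 42 = 715 - 42 = 673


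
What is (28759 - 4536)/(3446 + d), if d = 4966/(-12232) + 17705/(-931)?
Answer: 137925665108/19510914763 ≈ 7.0692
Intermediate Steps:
d = -110595453/5693996 (d = 4966*(-1/12232) + 17705*(-1/931) = -2483/6116 - 17705/931 = -110595453/5693996 ≈ -19.423)
(28759 - 4536)/(3446 + d) = (28759 - 4536)/(3446 - 110595453/5693996) = 24223/(19510914763/5693996) = 24223*(5693996/19510914763) = 137925665108/19510914763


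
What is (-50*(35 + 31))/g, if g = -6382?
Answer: 1650/3191 ≈ 0.51708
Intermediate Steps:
(-50*(35 + 31))/g = -50*(35 + 31)/(-6382) = -50*66*(-1/6382) = -3300*(-1/6382) = 1650/3191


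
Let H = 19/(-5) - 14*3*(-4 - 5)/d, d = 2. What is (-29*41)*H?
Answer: -1101014/5 ≈ -2.2020e+5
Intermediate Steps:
H = 926/5 (H = 19/(-5) - 14/(2/(((-4 - 5)*3))) = 19*(-1/5) - 14/(2/((-9*3))) = -19/5 - 14/(2/(-27)) = -19/5 - 14/(2*(-1/27)) = -19/5 - 14/(-2/27) = -19/5 - 14*(-27/2) = -19/5 + 189 = 926/5 ≈ 185.20)
(-29*41)*H = -29*41*(926/5) = -1189*926/5 = -1101014/5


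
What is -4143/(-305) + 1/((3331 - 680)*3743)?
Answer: 41109717404/3026421365 ≈ 13.584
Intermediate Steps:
-4143/(-305) + 1/((3331 - 680)*3743) = -4143*(-1/305) + (1/3743)/2651 = 4143/305 + (1/2651)*(1/3743) = 4143/305 + 1/9922693 = 41109717404/3026421365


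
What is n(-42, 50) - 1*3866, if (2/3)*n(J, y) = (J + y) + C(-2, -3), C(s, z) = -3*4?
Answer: -3872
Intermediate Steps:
C(s, z) = -12
n(J, y) = -18 + 3*J/2 + 3*y/2 (n(J, y) = 3*((J + y) - 12)/2 = 3*(-12 + J + y)/2 = -18 + 3*J/2 + 3*y/2)
n(-42, 50) - 1*3866 = (-18 + (3/2)*(-42) + (3/2)*50) - 1*3866 = (-18 - 63 + 75) - 3866 = -6 - 3866 = -3872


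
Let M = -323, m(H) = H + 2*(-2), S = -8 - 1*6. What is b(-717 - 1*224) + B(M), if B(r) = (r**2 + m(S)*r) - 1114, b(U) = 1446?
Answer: 110475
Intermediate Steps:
S = -14 (S = -8 - 6 = -14)
m(H) = -4 + H (m(H) = H - 4 = -4 + H)
B(r) = -1114 + r**2 - 18*r (B(r) = (r**2 + (-4 - 14)*r) - 1114 = (r**2 - 18*r) - 1114 = -1114 + r**2 - 18*r)
b(-717 - 1*224) + B(M) = 1446 + (-1114 + (-323)**2 - 18*(-323)) = 1446 + (-1114 + 104329 + 5814) = 1446 + 109029 = 110475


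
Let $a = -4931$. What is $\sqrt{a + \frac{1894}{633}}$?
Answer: $\frac{i \sqrt{1974598557}}{633} \approx 70.2 i$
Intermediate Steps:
$\sqrt{a + \frac{1894}{633}} = \sqrt{-4931 + \frac{1894}{633}} = \sqrt{- \frac{3119429}{633}} = \frac{i \sqrt{1974598557}}{633}$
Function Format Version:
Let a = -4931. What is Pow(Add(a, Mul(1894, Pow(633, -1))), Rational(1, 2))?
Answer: Mul(Rational(1, 633), I, Pow(1974598557, Rational(1, 2))) ≈ Mul(70.200, I)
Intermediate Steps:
Pow(Add(a, Mul(1894, Pow(633, -1))), Rational(1, 2)) = Pow(Add(-4931, Mul(1894, Pow(633, -1))), Rational(1, 2)) = Pow(Add(-4931, Mul(1894, Rational(1, 633))), Rational(1, 2)) = Pow(Add(-4931, Rational(1894, 633)), Rational(1, 2)) = Pow(Rational(-3119429, 633), Rational(1, 2)) = Mul(Rational(1, 633), I, Pow(1974598557, Rational(1, 2)))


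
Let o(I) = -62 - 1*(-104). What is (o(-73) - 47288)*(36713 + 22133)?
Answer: -2780238116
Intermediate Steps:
o(I) = 42 (o(I) = -62 + 104 = 42)
(o(-73) - 47288)*(36713 + 22133) = (42 - 47288)*(36713 + 22133) = -47246*58846 = -2780238116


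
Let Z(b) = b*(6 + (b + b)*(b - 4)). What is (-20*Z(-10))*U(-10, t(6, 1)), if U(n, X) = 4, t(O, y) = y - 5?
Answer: 228800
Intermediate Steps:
t(O, y) = -5 + y
Z(b) = b*(6 + 2*b*(-4 + b)) (Z(b) = b*(6 + (2*b)*(-4 + b)) = b*(6 + 2*b*(-4 + b)))
(-20*Z(-10))*U(-10, t(6, 1)) = -40*(-10)*(3 + (-10)**2 - 4*(-10))*4 = -40*(-10)*(3 + 100 + 40)*4 = -40*(-10)*143*4 = -20*(-2860)*4 = 57200*4 = 228800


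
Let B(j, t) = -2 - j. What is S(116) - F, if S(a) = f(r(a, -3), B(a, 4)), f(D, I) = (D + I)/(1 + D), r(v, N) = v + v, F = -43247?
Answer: 10076665/233 ≈ 43248.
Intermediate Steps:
r(v, N) = 2*v
f(D, I) = (D + I)/(1 + D)
S(a) = (-2 + a)/(1 + 2*a) (S(a) = (2*a + (-2 - a))/(1 + 2*a) = (-2 + a)/(1 + 2*a))
S(116) - F = (-2 + 116)/(1 + 2*116) - 1*(-43247) = 114/(1 + 232) + 43247 = 114/233 + 43247 = 10076665/233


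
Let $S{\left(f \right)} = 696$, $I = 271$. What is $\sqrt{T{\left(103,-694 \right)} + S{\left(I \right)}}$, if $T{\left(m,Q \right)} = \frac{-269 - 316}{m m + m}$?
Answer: $\frac{\sqrt{118132554}}{412} \approx 26.381$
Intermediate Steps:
$T{\left(m,Q \right)} = - \frac{585}{m + m^{2}}$ ($T{\left(m,Q \right)} = - \frac{585}{m^{2} + m} = - \frac{585}{m + m^{2}}$)
$\sqrt{T{\left(103,-694 \right)} + S{\left(I \right)}} = \sqrt{- \frac{585}{103 \left(1 + 103\right)} + 696} = \sqrt{\left(-585\right) \frac{1}{103} \cdot \frac{1}{104} + 696} = \sqrt{- \frac{45}{824} + 696} = \sqrt{\frac{573459}{824}} = \frac{\sqrt{118132554}}{412}$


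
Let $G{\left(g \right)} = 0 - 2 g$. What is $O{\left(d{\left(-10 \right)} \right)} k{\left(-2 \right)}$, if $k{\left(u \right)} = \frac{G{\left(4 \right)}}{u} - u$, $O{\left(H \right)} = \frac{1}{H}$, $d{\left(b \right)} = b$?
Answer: $- \frac{3}{5} \approx -0.6$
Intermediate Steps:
$G{\left(g \right)} = - 2 g$
$k{\left(u \right)} = - u - \frac{8}{u}$ ($k{\left(u \right)} = \frac{\left(-2\right) 4}{u} - u = - \frac{8}{u} - u = - u - \frac{8}{u}$)
$O{\left(d{\left(-10 \right)} \right)} k{\left(-2 \right)} = \frac{\left(-1\right) \left(-2\right) - \frac{8}{-2}}{-10} = - \frac{2 - -4}{10} = - \frac{2 + 4}{10} = \left(- \frac{1}{10}\right) 6 = - \frac{3}{5}$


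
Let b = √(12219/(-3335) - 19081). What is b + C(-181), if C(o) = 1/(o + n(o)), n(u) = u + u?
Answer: -1/543 + I*√212263925590/3335 ≈ -0.0018416 + 138.15*I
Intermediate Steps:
n(u) = 2*u
b = I*√212263925590/3335 (b = √(12219*(-1/3335) - 19081) = √(-12219/3335 - 19081) = √(-63647354/3335) = I*√212263925590/3335 ≈ 138.15*I)
C(o) = 1/(3*o) (C(o) = 1/(o + 2*o) = 1/(3*o))
b + C(-181) = I*√212263925590/3335 + (⅓)/(-181) = I*√212263925590/3335 + (⅓)*(-1/181) = I*√212263925590/3335 - 1/543 = -1/543 + I*√212263925590/3335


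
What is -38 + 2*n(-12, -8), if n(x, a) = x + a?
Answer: -78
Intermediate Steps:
n(x, a) = a + x
-38 + 2*n(-12, -8) = -38 + 2*(-8 - 12) = -38 + 2*(-20) = -38 - 40 = -78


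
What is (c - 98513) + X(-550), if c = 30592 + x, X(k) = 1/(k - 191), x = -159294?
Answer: -168366316/741 ≈ -2.2722e+5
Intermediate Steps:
X(k) = 1/(-191 + k)
c = -128702 (c = 30592 - 159294 = -128702)
(c - 98513) + X(-550) = (-128702 - 98513) + 1/(-191 - 550) = -227215 + 1/(-741) = -227215 - 1/741 = -168366316/741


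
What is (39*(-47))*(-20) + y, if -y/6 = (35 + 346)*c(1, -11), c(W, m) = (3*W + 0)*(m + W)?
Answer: 105240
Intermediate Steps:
c(W, m) = 3*W*(W + m) (c(W, m) = (3*W)*(W + m) = 3*W*(W + m))
y = 68580 (y = -6*(35 + 346)*3*1*(1 - 11) = -2286*3*1*(-10) = -2286*(-30) = -6*(-11430) = 68580)
(39*(-47))*(-20) + y = (39*(-47))*(-20) + 68580 = -1833*(-20) + 68580 = 36660 + 68580 = 105240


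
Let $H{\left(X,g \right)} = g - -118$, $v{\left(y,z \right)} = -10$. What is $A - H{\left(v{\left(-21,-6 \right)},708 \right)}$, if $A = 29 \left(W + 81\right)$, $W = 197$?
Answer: $7236$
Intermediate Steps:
$H{\left(X,g \right)} = 118 + g$ ($H{\left(X,g \right)} = g + 118 = 118 + g$)
$A = 8062$ ($A = 29 \left(197 + 81\right) = 29 \cdot 278 = 8062$)
$A - H{\left(v{\left(-21,-6 \right)},708 \right)} = 8062 - \left(118 + 708\right) = 8062 - 826 = 7236$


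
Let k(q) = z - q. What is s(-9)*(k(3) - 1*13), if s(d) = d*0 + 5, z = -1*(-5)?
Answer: -55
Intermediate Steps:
z = 5
k(q) = 5 - q
s(d) = 5 (s(d) = 0 + 5 = 5)
s(-9)*(k(3) - 1*13) = 5*((5 - 1*3) - 1*13) = 5*((5 - 3) - 13) = 5*(2 - 13) = 5*(-11) = -55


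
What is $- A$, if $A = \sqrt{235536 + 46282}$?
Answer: $- \sqrt{281818} \approx -530.87$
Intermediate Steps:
$A = \sqrt{281818} \approx 530.87$
$- A = - \sqrt{281818}$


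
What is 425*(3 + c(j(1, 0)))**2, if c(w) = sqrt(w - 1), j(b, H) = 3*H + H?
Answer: 3400 + 2550*I ≈ 3400.0 + 2550.0*I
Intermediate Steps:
j(b, H) = 4*H
c(w) = sqrt(-1 + w)
425*(3 + c(j(1, 0)))**2 = 425*(3 + sqrt(-1 + 4*0))**2 = 425*(3 + sqrt(-1 + 0))**2 = 425*(3 + sqrt(-1))**2 = 425*(3 + I)**2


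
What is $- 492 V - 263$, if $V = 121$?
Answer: $-59795$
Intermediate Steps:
$- 492 V - 263 = \left(-492\right) 121 - 263 = -59532 - 263 = -59795$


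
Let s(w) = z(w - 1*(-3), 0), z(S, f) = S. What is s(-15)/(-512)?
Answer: 3/128 ≈ 0.023438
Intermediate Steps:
s(w) = 3 + w (s(w) = w - 1*(-3) = w + 3 = 3 + w)
s(-15)/(-512) = (3 - 15)/(-512) = -12*(-1/512) = 3/128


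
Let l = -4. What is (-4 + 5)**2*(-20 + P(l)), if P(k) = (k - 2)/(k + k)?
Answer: -77/4 ≈ -19.250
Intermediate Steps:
P(k) = (-2 + k)/(2*k) (P(k) = (-2 + k)/((2*k)) = (-2 + k)*(1/(2*k)) = (-2 + k)/(2*k))
(-4 + 5)**2*(-20 + P(l)) = (-4 + 5)**2*(-20 + (1/2)*(-2 - 4)/(-4)) = 1**2*(-20 + (1/2)*(-1/4)*(-6)) = 1*(-20 + 3/4) = 1*(-77/4) = -77/4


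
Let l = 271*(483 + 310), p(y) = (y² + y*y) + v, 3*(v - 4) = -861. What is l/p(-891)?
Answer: 214903/1587479 ≈ 0.13537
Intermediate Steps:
v = -283 (v = 4 + (⅓)*(-861) = 4 - 287 = -283)
p(y) = -283 + 2*y² (p(y) = (y² + y*y) - 283 = (y² + y²) - 283 = 2*y² - 283 = -283 + 2*y²)
l = 214903 (l = 271*793 = 214903)
l/p(-891) = 214903/(-283 + 2*(-891)²) = 214903/(-283 + 2*793881) = 214903/(-283 + 1587762) = 214903/1587479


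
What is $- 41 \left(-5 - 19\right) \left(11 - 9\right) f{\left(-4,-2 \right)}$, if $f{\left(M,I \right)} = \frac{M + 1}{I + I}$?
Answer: $1476$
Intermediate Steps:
$f{\left(M,I \right)} = \frac{1 + M}{2 I}$
$- 41 \left(-5 - 19\right) \left(11 - 9\right) f{\left(-4,-2 \right)} = - 41 \left(-5 - 19\right) \left(11 - 9\right) \frac{1 - 4}{2 \left(-2\right)} = - 41 \left(\left(-24\right) 2\right) \frac{1}{2} \left(- \frac{1}{2}\right) \left(-3\right) = \left(-41\right) \left(-48\right) \frac{3}{4} = 1968 \cdot \frac{3}{4} = 1476$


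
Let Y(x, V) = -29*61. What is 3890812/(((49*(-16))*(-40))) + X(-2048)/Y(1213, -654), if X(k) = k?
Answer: 1736767927/13868960 ≈ 125.23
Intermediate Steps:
Y(x, V) = -1769
3890812/(((49*(-16))*(-40))) + X(-2048)/Y(1213, -654) = 3890812/(((49*(-16))*(-40))) - 2048/(-1769) = 3890812/((-784*(-40))) - 2048*(-1/1769) = 3890812/31360 + 2048/1769 = 3890812*(1/31360) + 2048/1769 = 972703/7840 + 2048/1769 = 1736767927/13868960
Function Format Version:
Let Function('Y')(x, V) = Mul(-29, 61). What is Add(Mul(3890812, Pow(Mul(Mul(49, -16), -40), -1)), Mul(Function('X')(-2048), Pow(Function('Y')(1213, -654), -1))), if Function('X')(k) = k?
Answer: Rational(1736767927, 13868960) ≈ 125.23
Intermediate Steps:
Function('Y')(x, V) = -1769
Add(Mul(3890812, Pow(Mul(Mul(49, -16), -40), -1)), Mul(Function('X')(-2048), Pow(Function('Y')(1213, -654), -1))) = Add(Mul(3890812, Pow(Mul(Mul(49, -16), -40), -1)), Mul(-2048, Pow(-1769, -1))) = Add(Mul(3890812, Pow(Mul(-784, -40), -1)), Mul(-2048, Rational(-1, 1769))) = Add(Mul(3890812, Pow(31360, -1)), Rational(2048, 1769)) = Add(Mul(3890812, Rational(1, 31360)), Rational(2048, 1769)) = Add(Rational(972703, 7840), Rational(2048, 1769)) = Rational(1736767927, 13868960)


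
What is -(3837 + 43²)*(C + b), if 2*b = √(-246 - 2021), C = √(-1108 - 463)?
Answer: 2843*I*(-√2267 - 2*√1571) ≈ -3.6073e+5*I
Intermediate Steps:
C = I*√1571 (C = √(-1571) = I*√1571 ≈ 39.636*I)
b = I*√2267/2 (b = √(-246 - 2021)/2 = √(-2267)/2 = (I*√2267)/2 = I*√2267/2 ≈ 23.807*I)
-(3837 + 43²)*(C + b) = -(3837 + 43²)*(I*√1571 + I*√2267/2) = -(3837 + 1849)*(I*√1571 + I*√2267/2) = -5686*(I*√1571 + I*√2267/2) = -(2843*I*√2267 + 5686*I*√1571) = -5686*I*√1571 - 2843*I*√2267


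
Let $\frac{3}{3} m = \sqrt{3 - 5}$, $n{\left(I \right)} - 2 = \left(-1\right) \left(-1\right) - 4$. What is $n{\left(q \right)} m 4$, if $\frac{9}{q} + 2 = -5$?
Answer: $- 4 i \sqrt{2} \approx - 5.6569 i$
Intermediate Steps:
$q = - \frac{9}{7}$ ($q = \frac{9}{-2 - 5} = \frac{9}{-7} = 9 \left(- \frac{1}{7}\right) = - \frac{9}{7} \approx -1.2857$)
$n{\left(I \right)} = -1$ ($n{\left(I \right)} = 2 - 3 = -1$)
$m = i \sqrt{2}$ ($m = \sqrt{3 - 5} = \sqrt{-2} = i \sqrt{2} \approx 1.4142 i$)
$n{\left(q \right)} m 4 = - i \sqrt{2} \cdot 4 = - 4 i \sqrt{2}$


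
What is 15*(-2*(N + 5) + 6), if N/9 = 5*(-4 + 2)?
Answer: 2640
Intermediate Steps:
N = -90 (N = 9*(5*(-4 + 2)) = 9*(5*(-2)) = 9*(-10) = -90)
15*(-2*(N + 5) + 6) = 15*(-2*(-90 + 5) + 6) = 15*(-2*(-85) + 6) = 15*(170 + 6) = 15*176 = 2640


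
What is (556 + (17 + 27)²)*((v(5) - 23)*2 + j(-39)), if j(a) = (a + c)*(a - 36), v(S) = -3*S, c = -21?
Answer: 11024608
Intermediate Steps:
j(a) = (-36 + a)*(-21 + a) (j(a) = (a - 21)*(a - 36) = (-21 + a)*(-36 + a) = (-36 + a)*(-21 + a))
(556 + (17 + 27)²)*((v(5) - 23)*2 + j(-39)) = (556 + (17 + 27)²)*((-3*5 - 23)*2 + (756 + (-39)² - 57*(-39))) = (556 + 44²)*((-15 - 23)*2 + (756 + 1521 + 2223)) = (556 + 1936)*(-38*2 + 4500) = 2492*(-76 + 4500) = 2492*4424 = 11024608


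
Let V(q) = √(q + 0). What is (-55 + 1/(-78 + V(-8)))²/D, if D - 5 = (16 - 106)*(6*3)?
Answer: (-18388481*I - 944020*√2)/(6460*(78*√2 + 1519*I)) ≈ -1.8739 - 3.1631e-5*I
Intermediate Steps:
V(q) = √q
D = -1615 (D = 5 + (16 - 106)*(6*3) = 5 - 90*18 = 5 - 1620 = -1615)
(-55 + 1/(-78 + V(-8)))²/D = (-55 + 1/(-78 + √(-8)))²/(-1615) = (-55 + 1/(-78 + 2*I*√2))²*(-1/1615) = -(-55 + 1/(-78 + 2*I*√2))²/1615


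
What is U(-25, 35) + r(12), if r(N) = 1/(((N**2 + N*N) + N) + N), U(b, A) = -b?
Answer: 7801/312 ≈ 25.003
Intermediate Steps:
r(N) = 1/(2*N + 2*N**2) (r(N) = 1/(((N**2 + N**2) + N) + N) = 1/((2*N**2 + N) + N) = 1/((N + 2*N**2) + N) = 1/(2*N + 2*N**2))
U(-25, 35) + r(12) = -1*(-25) + (1/2)/(12*(1 + 12)) = 25 + (1/2)*(1/12)/13 = 25 + (1/2)*(1/12)*(1/13) = 25 + 1/312 = 7801/312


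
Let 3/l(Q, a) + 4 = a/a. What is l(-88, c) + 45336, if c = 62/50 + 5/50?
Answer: 45335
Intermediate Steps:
c = 67/50 (c = 62*(1/50) + 5*(1/50) = 31/25 + ⅒ = 67/50 ≈ 1.3400)
l(Q, a) = -1 (l(Q, a) = 3/(-4 + a/a) = 3/(-4 + 1) = 3/(-3) = 3*(-⅓) = -1)
l(-88, c) + 45336 = -1 + 45336 = 45335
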